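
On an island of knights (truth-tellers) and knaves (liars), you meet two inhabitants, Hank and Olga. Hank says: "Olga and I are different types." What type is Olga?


Hank says: "Olga and I are different types."
Case 1: Hank is a Knight (truth-teller)
  Statement is true → they ARE different → Olga is a Knave
Case 2: Hank is a Knave (liar)
  Statement is false → they are NOT different → Olga is a Knave
In both cases, Olga is a Knave.

Knave


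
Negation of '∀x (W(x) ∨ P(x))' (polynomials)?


Original: ∀x (W(x) ∨ P(x))
Rule: ¬∀→∃, ¬∃→∀, negate predicate.
Negation: ∃x (¬W(x) ∧ ¬P(x))

∃x (¬W(x) ∧ ¬P(x))


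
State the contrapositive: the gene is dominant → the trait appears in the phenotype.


Original: If the gene is dominant, then the trait appears in the phenotype
Contrapositive: If ¬Q, then ¬P
Negate Q: not (the trait appears in the phenotype)
Negate P: not (the gene is dominant)

If not (the trait appears in the phenotype), then not (the gene is dominant).


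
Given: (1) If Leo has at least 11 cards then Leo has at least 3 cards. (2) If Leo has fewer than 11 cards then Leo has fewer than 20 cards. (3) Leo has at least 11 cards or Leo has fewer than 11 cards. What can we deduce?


Constructive dilemma: (P → Q) ∧ (R → S), P ∨ R ⊢ Q ∨ S
Premise 1: Leo has at least 11 cards → Leo has at least 3 cards
Premise 2: Leo has fewer than 11 cards → Leo has fewer than 20 cards
Premise 3: Leo has at least 11 cards ∨ Leo has fewer than 11 cards
Case 1: Assuming Leo has at least 11 cards, then by Premise 1, Leo has at least 3 cards.
Case 2: Assuming Leo has fewer than 11 cards, then by Premise 2, Leo has fewer than 20 cards.
Since one of Leo has at least 11 cards or Leo has fewer than 11 cards must hold, we get Leo has at least 3 cards or Leo has fewer than 20 cards.

Leo has at least 3 cards or Leo has fewer than 20 cards.


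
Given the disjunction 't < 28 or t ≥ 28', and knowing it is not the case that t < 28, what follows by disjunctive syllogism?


Disjunctive syllogism: P ∨ Q, ¬P ⊢ Q
Disjunction: t < 28 ∨ t ≥ 28
We know it is not the case that t < 28.
By disjunctive syllogism, the other disjunct must be true.

t ≥ 28


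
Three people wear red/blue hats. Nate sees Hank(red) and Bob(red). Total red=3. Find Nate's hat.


Total red = 3, seen red = 2
Own red = 3 - 2 = 1
Nate's hat is red.

red


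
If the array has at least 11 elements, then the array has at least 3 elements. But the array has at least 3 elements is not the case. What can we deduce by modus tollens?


Modus tollens: P → Q, ¬Q ⊢ ¬P
P: the array has at least 11 elements
Q: the array has at least 3 elements
We have P → Q and Q is false.
By modus tollens, P must be false.

It is not the case that the array has at least 11 elements


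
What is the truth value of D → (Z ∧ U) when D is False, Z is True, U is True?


D = False, Z = True, U = True
Step 1: Z ∧ U = True AND True = True
Step 2: D → (True): false only when D=True and consequent=False.
Result: True

True


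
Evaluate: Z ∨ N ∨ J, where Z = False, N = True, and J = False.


Z = False, N = True, J = False
Step 1: Z ∨ N = False OR True = True
Step 2: True ∨ J = True OR False = True
OR is true when at least one operand is true.

True


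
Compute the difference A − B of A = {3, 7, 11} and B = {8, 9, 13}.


A = {3, 7, 11}
B = {8, 9, 13}
Operation: difference A − B
In A but not B: 3, 7, 11

{3, 7, 11}


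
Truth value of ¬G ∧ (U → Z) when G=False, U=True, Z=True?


G = False, U = True, Z = True
Expression: ¬G ∧ (U → Z)
Step 1: ¬G = NOT False = True
Step 2: U → Z = True → True (false only if U=True, Z=False) = True
Step 3: (True) ∧ (True) = True AND True = True

True


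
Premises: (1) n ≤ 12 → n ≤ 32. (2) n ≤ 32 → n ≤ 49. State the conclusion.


Hypothetical syllogism: P → Q, Q → R ⊢ P → R
Premise 1: n ≤ 12 → n ≤ 32
Premise 2: n ≤ 32 → n ≤ 49
Chain the implications: the middle term (n ≤ 32) links the two.
Conclusion: If n ≤ 12, then n ≤ 49.

If n ≤ 12, then n ≤ 49.


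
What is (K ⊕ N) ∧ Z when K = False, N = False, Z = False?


K = False, N = False, Z = False
Step 1: K ⊕ N = False XOR False = False
Step 2: False ∧ Z = False AND False = False
XOR true when exactly one of K,N is true; then AND with Z.

False


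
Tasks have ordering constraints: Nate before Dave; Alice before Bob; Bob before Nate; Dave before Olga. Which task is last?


Constraints: Nate before Dave; Alice before Bob; Bob before Nate; Dave before Olga
The last task can have nothing scheduled after it, so it must never appear on the left of a 'before'.
Tasks appearing before some other task: Nate, Alice, Bob, Dave.
The only task not in that list is Olga → it is last.

Olga


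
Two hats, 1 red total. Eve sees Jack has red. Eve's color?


Total red = 1, Jack = red
Red accounted for: 1
Remaining for Eve: 0
Eve's hat is blue.

blue


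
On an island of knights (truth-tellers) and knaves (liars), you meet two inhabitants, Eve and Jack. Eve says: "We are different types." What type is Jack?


Eve says: "We are different types."
Case 1: Eve is a Knight (truth-teller)
  Statement is true → they ARE different → Jack is a Knave
Case 2: Eve is a Knave (liar)
  Statement is false → they are NOT different → Jack is a Knave
In both cases, Jack is a Knave.

Knave


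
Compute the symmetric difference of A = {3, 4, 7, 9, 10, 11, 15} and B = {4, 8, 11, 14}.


A = {3, 4, 7, 9, 10, 11, 15}
B = {4, 8, 11, 14}
Operation: symmetric difference
In A only: [3, 7, 9, 10, 15], in B only: [8, 14]

{3, 7, 8, 9, 10, 14, 15}


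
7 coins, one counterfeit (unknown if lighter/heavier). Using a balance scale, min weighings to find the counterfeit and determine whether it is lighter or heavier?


Let n = 7. 14 possibilities (n coins × lighter/heavier); each weighing has 3 outcomes.
Bound for k weighings: say the first weighing puts j coins on each pan. If it tips, the 2j weighed coins remain suspects (each with a known direction) and k-1 weighings give 3^(k-1) outcomes; 3^(k-1) is odd, so 2j ≤ 3^(k-1) - 1. If it balances, the n - 2j unweighed coins remain with direction unknown: 2(n - 2j) ≤ 3^(k-1) - 1 by the same parity argument. Adding, n ≤ (3^(k-1) - 1) + (3^(k-1) - 1)/2 = (3^k - 3)/2, and the classical three-group strategy achieves this (3 coins in 2 weighings, 12 in 3, 39 in 4, 120 in 5).
So we need the smallest k with (3^k - 3)/2 ≥ 7.
k = 2: (3^2 - 3)/2 = 3 < 7 ✗
k = 3: (3^3 - 3)/2 = 12 ≥ 7 ✓

3


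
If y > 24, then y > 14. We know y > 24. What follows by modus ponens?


Modus ponens: P → Q, P ⊢ Q
P: y > 24
Q: y > 14
We have P → Q and P is true.
By modus ponens, Q must be true.

y > 14


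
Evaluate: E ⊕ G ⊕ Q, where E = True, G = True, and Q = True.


E = True, G = True, Q = True
Step 1: E ⊕ G = True XOR True = False
Step 2: False ⊕ Q = False XOR True = True
XOR is true when an odd number of operands are true.

True


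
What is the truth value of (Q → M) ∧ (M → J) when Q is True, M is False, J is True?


Q = True, M = False, J = True
Step 1: Q → M is false only when Q=True and M=False. Result: False
Step 2: M → J is false only when M=True and J=False. Result: True
Step 3: False ∧ True = False

False


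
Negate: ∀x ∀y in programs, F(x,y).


Original: ∀x ∀y F(x,y)
Rule: ¬∀→∃, ¬∃→∀, negate predicate.
Negation: ∃x ∃y ¬F(x,y)

∃x ∃y ¬F(x,y)


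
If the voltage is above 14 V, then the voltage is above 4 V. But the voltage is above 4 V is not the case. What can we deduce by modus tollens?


Modus tollens: P → Q, ¬Q ⊢ ¬P
P: the voltage is above 14 V
Q: the voltage is above 4 V
We have P → Q and Q is false.
By modus tollens, P must be false.

It is not the case that the voltage is above 14 V


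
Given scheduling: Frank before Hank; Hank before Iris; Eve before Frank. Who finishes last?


Constraints: Frank before Hank; Hank before Iris; Eve before Frank
The last task can have nothing scheduled after it, so it must never appear on the left of a 'before'.
Tasks appearing before some other task: Frank, Hank, Eve.
The only task not in that list is Iris → it is last.

Iris


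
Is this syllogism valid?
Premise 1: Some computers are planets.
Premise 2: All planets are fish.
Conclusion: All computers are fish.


Premise 1: Some computers are planets.
Premise 2: All planets are fish.
Conclusion: All computers are fish.
Fallacy: illicit minor. The minor term (computers) is distributed in the conclusion ('All computers ...') but undistributed in its premise ('Some computers are planets' doesn't cover all computers).
Only 'Some computers are fish' follows, not 'All'.

Invalid


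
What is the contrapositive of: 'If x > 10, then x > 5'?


Original: If x > 10, then x > 5
Contrapositive: If ¬Q, then ¬P
Negate Q: not (x > 5)
Negate P: not (x > 10)

If not (x > 5), then not (x > 10).


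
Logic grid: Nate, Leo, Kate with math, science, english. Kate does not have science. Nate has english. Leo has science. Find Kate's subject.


From clues:
  Nate → english
  Leo → science
By elimination, Kate gets the remaining.

math


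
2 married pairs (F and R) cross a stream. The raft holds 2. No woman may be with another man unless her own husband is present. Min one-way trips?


Label couples F and R.
1. WF+WR → (far: WF,WR; near: HF,HR)
2. WF ←   (far: WR; near: HF,HR,WF)
3. HF+HR → (far: HF,HR,WR; near: WF)
4. HF ←   (far: HR,WR; near: HF,WF)  — HF returns, since WF is alone on near bank
5. HF+WF → (far: all four; near: empty)
Every state respects the constraint.
Minimum trips = 5

5


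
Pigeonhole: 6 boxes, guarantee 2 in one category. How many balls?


Pigeonhole: to guarantee k in one of n categories, need (k-1)×n + 1.
k = 2, n = 6
Minimum = (2-1) × 6 + 1 = 1 × 6 + 1

7


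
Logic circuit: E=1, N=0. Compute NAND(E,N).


E AND N = 0
NOT(0) = 1

1


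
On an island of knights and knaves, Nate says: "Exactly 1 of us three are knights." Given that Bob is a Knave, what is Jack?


Nate claims exactly 1 knights among Nate, Bob, Jack.
Given: Bob is a Knave.

Case 1: Nate is a Knight (tells truth)
  Then exactly 1 of the three are knights.
  Counting Nate, Bob: 1 knight(s) so far. Need 0 more → Jack = Knave.
Case 2: Nate is a Knave (lies)
  Then the count is NOT 1.
  If Jack = Knight, count = 1 = 1 → claim would be true, contradicts lie.
  If Jack = Knave, count = 0 ≠ 1 → lie confirmed ✓

Jack is a Knave.

Knave


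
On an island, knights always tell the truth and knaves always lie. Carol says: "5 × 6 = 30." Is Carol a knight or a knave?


Statement: "5 × 6 = 30."
Actual: 5 × 6 = 30
Claimed: 30
Statement is TRUE → Carol tells the truth → Knight

Knight


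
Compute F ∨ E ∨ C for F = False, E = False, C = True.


F = False, E = False, C = True
Step 1: F ∨ E = False OR False = False
Step 2: False ∨ C = False OR True = True
OR is true when at least one operand is true.

True


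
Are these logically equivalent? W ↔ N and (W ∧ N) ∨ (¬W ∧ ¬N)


Expression 1: W ↔ N
Expression 2: (W ∧ N) ∨ (¬W ∧ ¬N)
Truth table (W N | Expr1 Expr2):
  T T |   T     T
  T F |   F     F
  F T |   F     F
  F F |   T     T
All 4 rows agree, so the expressions are logically equivalent.

Yes


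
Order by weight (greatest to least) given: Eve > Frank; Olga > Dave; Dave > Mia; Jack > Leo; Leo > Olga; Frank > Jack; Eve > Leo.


Constraints: Eve > Frank; Olga > Dave; Dave > Mia; Jack > Leo; Leo > Olga; Frank > Jack; Eve > Leo
Method: at each step, the next-highest is the one remaining person who never appears on the smaller side of a constraint between remaining people.
  Step 1: remaining {Mia, Jack, Dave, Olga, Eve, Frank, Leo}; on the smaller side: {Mia, Jack, Dave, Olga, Frank, Leo} → Eve is next (Eve > Frank; Eve > Leo).
  Step 2: remaining {Mia, Jack, Dave, Olga, Frank, Leo}; on the smaller side: {Mia, Jack, Dave, Olga, Leo} → Frank is next (Frank > Jack).
  Step 3: remaining {Mia, Jack, Dave, Olga, Leo}; on the smaller side: {Mia, Dave, Olga, Leo} → Jack is next (Jack > Leo).
  Step 4: remaining {Mia, Dave, Olga, Leo}; on the smaller side: {Mia, Dave, Olga} → Leo is next (Leo > Olga).
  Step 5: remaining {Mia, Dave, Olga}; on the smaller side: {Mia, Dave} → Olga is next (Olga > Dave).
  Step 6: remaining {Mia, Dave}; on the smaller side: {Mia} → Dave is next (Dave > Mia).
  Step 7: only Mia remains → lowest.
Final ranking (highest to lowest):

Eve > Frank > Jack > Leo > Olga > Dave > Mia


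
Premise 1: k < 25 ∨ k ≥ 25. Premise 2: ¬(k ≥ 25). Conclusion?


Disjunctive syllogism: P ∨ Q, ¬P ⊢ Q
Disjunction: k < 25 ∨ k ≥ 25
We know it is not the case that k ≥ 25.
By disjunctive syllogism, the other disjunct must be true.

k < 25


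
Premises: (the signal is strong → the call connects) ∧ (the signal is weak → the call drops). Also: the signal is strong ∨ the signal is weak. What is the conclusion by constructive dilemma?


Constructive dilemma: (P → Q) ∧ (R → S), P ∨ R ⊢ Q ∨ S
Premise 1: the signal is strong → the call connects
Premise 2: the signal is weak → the call drops
Premise 3: the signal is strong ∨ the signal is weak
Case 1: Assuming the signal is strong, then by Premise 1, the call connects.
Case 2: Assuming the signal is weak, then by Premise 2, the call drops.
Since one of the signal is strong or the signal is weak must hold, we get the call connects or the call drops.

The call connects or the call drops.


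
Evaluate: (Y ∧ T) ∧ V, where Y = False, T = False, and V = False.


Y = False, T = False, V = False
Step 1: Y ∧ T = False AND False = False
Step 2: False ∧ V = False AND False = False
AND is true only when ALL operands are true.

False


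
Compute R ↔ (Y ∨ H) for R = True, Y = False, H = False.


R = True, Y = False, H = False
Step 1: Y ∨ H = False OR False = False
Step 2: R ↔ (False): true when both sides have same truth value.
Result: True ↔ False = False

False


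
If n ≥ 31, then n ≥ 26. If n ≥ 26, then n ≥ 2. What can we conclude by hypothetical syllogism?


Hypothetical syllogism: P → Q, Q → R ⊢ P → R
Premise 1: n ≥ 31 → n ≥ 26
Premise 2: n ≥ 26 → n ≥ 2
Chain the implications: the middle term (n ≥ 26) links the two.
Conclusion: If n ≥ 31, then n ≥ 2.

If n ≥ 31, then n ≥ 2.


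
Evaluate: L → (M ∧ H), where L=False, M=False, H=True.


L = False, M = False, H = True
Expression: L → (M ∧ H)
Step 1: M ∧ H = False AND True = False
Step 2: L → (False) = False → False = True

True


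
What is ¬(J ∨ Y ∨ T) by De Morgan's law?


De Morgan's law: ¬(P ∨ Q ∨ R) ≡ ¬P ∧ ¬Q ∧ ¬R
¬(J ∨ Y ∨ T) = ¬J ∧ ¬Y ∧ ¬T

¬J ∧ ¬Y ∧ ¬T


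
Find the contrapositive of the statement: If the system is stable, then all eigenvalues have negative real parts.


Original: If the system is stable, then all eigenvalues have negative real parts
Contrapositive: If ¬Q, then ¬P
Negate Q: not (all eigenvalues have negative real parts)
Negate P: not (the system is stable)

If not (all eigenvalues have negative real parts), then not (the system is stable).


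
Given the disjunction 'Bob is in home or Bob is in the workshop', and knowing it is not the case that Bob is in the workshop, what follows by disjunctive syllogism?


Disjunctive syllogism: P ∨ Q, ¬P ⊢ Q
Disjunction: Bob is in home ∨ Bob is in the workshop
We know it is not the case that Bob is in the workshop.
By disjunctive syllogism, the other disjunct must be true.

Bob is in home


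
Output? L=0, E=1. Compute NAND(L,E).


L AND E = 0
NOT(0) = 1

1


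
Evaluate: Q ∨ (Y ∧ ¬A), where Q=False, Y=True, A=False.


Q = False, Y = True, A = False
Expression: Q ∨ (Y ∧ ¬A)
Step 1: ¬A = NOT False = True
Step 2: Y ∧ ¬A = True AND True = True
Step 3: Q ∨ (True) = False OR True = True

True


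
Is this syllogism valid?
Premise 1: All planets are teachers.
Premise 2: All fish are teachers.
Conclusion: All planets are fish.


Premise 1: All planets are teachers.
Premise 2: All fish are teachers.
Conclusion: All planets are fish.
Fallacy: undistributed middle. teachers is predicate in both.
Counterexample: planets and fish could be disjoint subsets of teachers.

Invalid


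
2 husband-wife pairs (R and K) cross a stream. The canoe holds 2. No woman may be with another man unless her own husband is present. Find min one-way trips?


Label couples R and K.
1. WR+WK → (far: WR,WK; near: HR,HK)
2. WR ←   (far: WK; near: HR,HK,WR)
3. HR+HK → (far: HR,HK,WK; near: WR)
4. HR ←   (far: HK,WK; near: HR,WR)  — HR returns, since WR is alone on near bank
5. HR+WR → (far: all four; near: empty)
Every state respects the constraint.
Minimum trips = 5

5


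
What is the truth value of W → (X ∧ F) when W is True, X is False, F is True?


W = True, X = False, F = True
Step 1: X ∧ F = False AND True = False
Step 2: W → (False): false only when W=True and consequent=False.
Result: False

False


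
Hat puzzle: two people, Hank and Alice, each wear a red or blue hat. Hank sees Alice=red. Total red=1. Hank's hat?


Total red = 1, Alice = red
Red accounted for: 1
Remaining for Hank: 0
Hank's hat is blue.

blue


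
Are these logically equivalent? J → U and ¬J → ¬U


Expression 1: J → U
Expression 2: ¬J → ¬U
Truth table (J U | Expr1 Expr2):
  T T |   T     T
  T F |   F     T   ← differ
  F T |   T     F   ← differ
  F F |   T     T
Counterexample: J=T, U=F gives Expr1 = F but Expr2 = T, so the expressions are NOT logically equivalent.

No


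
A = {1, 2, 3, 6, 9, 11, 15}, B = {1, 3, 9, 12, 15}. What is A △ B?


A = {1, 2, 3, 6, 9, 11, 15}
B = {1, 3, 9, 12, 15}
Operation: symmetric difference
In A only: [2, 6, 11], in B only: [12]

{2, 6, 11, 12}


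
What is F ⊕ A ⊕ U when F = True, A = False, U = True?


F = True, A = False, U = True
Step 1: F ⊕ A = True XOR False = True
Step 2: True ⊕ U = True XOR True = False
XOR is true when an odd number of operands are true.

False


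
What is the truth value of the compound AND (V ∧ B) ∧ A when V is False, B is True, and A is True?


V = False, B = True, A = True
Step 1: V ∧ B = False AND True = False
Step 2: False ∧ A = False AND True = False
AND is true only when ALL operands are true.

False


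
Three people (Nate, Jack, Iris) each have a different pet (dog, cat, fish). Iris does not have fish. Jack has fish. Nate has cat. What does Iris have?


From clues:
  Jack → fish
  Nate → cat
By elimination, Iris gets the remaining.

dog


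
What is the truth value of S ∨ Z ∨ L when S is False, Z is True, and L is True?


S = False, Z = True, L = True
Step 1: S ∨ Z = False OR True = True
Step 2: True ∨ L = True OR True = True
OR is true when at least one operand is true.

True


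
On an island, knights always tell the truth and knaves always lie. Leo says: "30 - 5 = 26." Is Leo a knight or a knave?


Statement: "30 - 5 = 26."
Actual: 30 - 5 = 25
Claimed: 26
Statement is FALSE → Leo lies → Knave

Knave


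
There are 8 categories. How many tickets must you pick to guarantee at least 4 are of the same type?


Pigeonhole: to guarantee k in one of n categories, need (k-1)×n + 1.
k = 4, n = 8
Minimum = (4-1) × 8 + 1 = 3 × 8 + 1

25


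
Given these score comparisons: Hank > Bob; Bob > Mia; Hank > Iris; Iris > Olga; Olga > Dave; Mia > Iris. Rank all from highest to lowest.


Constraints: Hank > Bob; Bob > Mia; Hank > Iris; Iris > Olga; Olga > Dave; Mia > Iris
Method: at each step, the next-highest is the one remaining person who never appears on the smaller side of a constraint between remaining people.
  Step 1: remaining {Iris, Olga, Mia, Bob, Hank, Dave}; on the smaller side: {Iris, Olga, Mia, Bob, Dave} → Hank is next (Hank > Bob; Hank > Iris).
  Step 2: remaining {Iris, Olga, Mia, Bob, Dave}; on the smaller side: {Iris, Olga, Mia, Dave} → Bob is next (Bob > Mia).
  Step 3: remaining {Iris, Olga, Mia, Dave}; on the smaller side: {Iris, Olga, Dave} → Mia is next (Mia > Iris).
  Step 4: remaining {Iris, Olga, Dave}; on the smaller side: {Olga, Dave} → Iris is next (Iris > Olga).
  Step 5: remaining {Olga, Dave}; on the smaller side: {Dave} → Olga is next (Olga > Dave).
  Step 6: only Dave remains → lowest.
Final ranking (highest to lowest):

Hank > Bob > Mia > Iris > Olga > Dave


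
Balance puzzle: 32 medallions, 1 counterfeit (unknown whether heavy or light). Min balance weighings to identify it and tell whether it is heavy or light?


Let n = 32. 64 possibilities (n medallions × lighter/heavier); each weighing has 3 outcomes.
Bound for k weighings: say the first weighing puts j medallions on each pan. If it tips, the 2j weighed medallions remain suspects (each with a known direction) and k-1 weighings give 3^(k-1) outcomes; 3^(k-1) is odd, so 2j ≤ 3^(k-1) - 1. If it balances, the n - 2j unweighed medallions remain with direction unknown: 2(n - 2j) ≤ 3^(k-1) - 1 by the same parity argument. Adding, n ≤ (3^(k-1) - 1) + (3^(k-1) - 1)/2 = (3^k - 3)/2, and the classical three-group strategy achieves this (3 medallions in 2 weighings, 12 in 3, 39 in 4, 120 in 5).
So we need the smallest k with (3^k - 3)/2 ≥ 32.
k = 3: (3^3 - 3)/2 = 12 < 32 ✗
k = 4: (3^4 - 3)/2 = 39 ≥ 32 ✓

4


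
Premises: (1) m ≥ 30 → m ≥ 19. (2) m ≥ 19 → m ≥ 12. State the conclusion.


Hypothetical syllogism: P → Q, Q → R ⊢ P → R
Premise 1: m ≥ 30 → m ≥ 19
Premise 2: m ≥ 19 → m ≥ 12
Chain the implications: the middle term (m ≥ 19) links the two.
Conclusion: If m ≥ 30, then m ≥ 12.

If m ≥ 30, then m ≥ 12.


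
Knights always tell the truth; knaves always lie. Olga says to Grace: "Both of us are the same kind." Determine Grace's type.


Olga says: "Both of us are the same kind."
Case 1: Olga is a Knight (truth-teller)
  Statement is true → they ARE the same → Grace is also a Knight
Case 2: Olga is a Knave (liar)
  Statement is false → they are NOT the same → Grace is a Knight
In both cases, Grace is a Knight.

Knight


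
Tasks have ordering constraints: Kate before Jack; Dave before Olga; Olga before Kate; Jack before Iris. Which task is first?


Constraints: Kate before Jack; Dave before Olga; Olga before Kate; Jack before Iris
The first task can have nothing scheduled before it, so it must never appear on the right of a 'before'.
Tasks appearing after some 'before': Jack, Olga, Kate, Iris.
The only task not in that list is Dave → it is first.

Dave


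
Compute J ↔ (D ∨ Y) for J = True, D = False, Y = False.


J = True, D = False, Y = False
Step 1: D ∨ Y = False OR False = False
Step 2: J ↔ (False): true when both sides have same truth value.
Result: True ↔ False = False

False


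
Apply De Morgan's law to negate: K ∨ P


De Morgan's law: ¬(P ∨ Q) ≡ ¬P ∧ ¬Q
¬(K ∨ P) = ¬K ∧ ¬P

¬K ∧ ¬P


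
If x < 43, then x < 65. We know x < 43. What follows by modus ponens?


Modus ponens: P → Q, P ⊢ Q
P: x < 43
Q: x < 65
We have P → Q and P is true.
By modus ponens, Q must be true.

x < 65


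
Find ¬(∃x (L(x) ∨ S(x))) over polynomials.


Original: ∃x (L(x) ∨ S(x))
Rule: ¬∀→∃, ¬∃→∀, negate predicate.
Negation: ∀x (¬L(x) ∧ ¬S(x))

∀x (¬L(x) ∧ ¬S(x))


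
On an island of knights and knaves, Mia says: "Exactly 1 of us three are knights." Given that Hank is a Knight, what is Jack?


Mia claims exactly 1 knights among Mia, Hank, Jack.
Given: Hank is a Knight.

Case 1: Mia is a Knight (tells truth)
  Then exactly 1 of the three are knights.
  Counting Mia, Hank: 2 knight(s) so far. Need -1 more → impossible.
Case 2: Mia is a Knave (lies)
  Then the count is NOT 1.
  If Jack = Knave, count = 1 = 1 → claim would be true, contradicts lie.
  If Jack = Knight, count = 2 ≠ 1 → lie confirmed ✓

Jack is a Knight.

Knight


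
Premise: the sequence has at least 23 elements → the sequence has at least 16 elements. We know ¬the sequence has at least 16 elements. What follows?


Modus tollens: P → Q, ¬Q ⊢ ¬P
P: the sequence has at least 23 elements
Q: the sequence has at least 16 elements
We have P → Q and Q is false.
By modus tollens, P must be false.

It is not the case that the sequence has at least 23 elements


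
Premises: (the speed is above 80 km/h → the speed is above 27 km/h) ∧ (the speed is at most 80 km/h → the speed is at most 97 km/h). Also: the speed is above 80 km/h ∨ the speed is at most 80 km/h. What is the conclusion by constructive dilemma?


Constructive dilemma: (P → Q) ∧ (R → S), P ∨ R ⊢ Q ∨ S
Premise 1: the speed is above 80 km/h → the speed is above 27 km/h
Premise 2: the speed is at most 80 km/h → the speed is at most 97 km/h
Premise 3: the speed is above 80 km/h ∨ the speed is at most 80 km/h
Case 1: Assuming the speed is above 80 km/h, then by Premise 1, the speed is above 27 km/h.
Case 2: Assuming the speed is at most 80 km/h, then by Premise 2, the speed is at most 97 km/h.
Since one of the speed is above 80 km/h or the speed is at most 80 km/h must hold, we get the speed is above 27 km/h or the speed is at most 97 km/h.

The speed is above 27 km/h or the speed is at most 97 km/h.


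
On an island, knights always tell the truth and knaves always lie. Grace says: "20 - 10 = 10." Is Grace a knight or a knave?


Statement: "20 - 10 = 10."
Actual: 20 - 10 = 10
Claimed: 10
Statement is TRUE → Grace tells the truth → Knight

Knight


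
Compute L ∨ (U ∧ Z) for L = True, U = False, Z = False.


L = True, U = False, Z = False
Step 1: U ∧ Z = False AND False = False
Step 2: L ∨ False = True OR False = True
AND evaluated first (higher precedence); then OR applied.

True


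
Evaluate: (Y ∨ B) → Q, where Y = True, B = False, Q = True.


Y = True, B = False, Q = True
Step 1: Y ∨ B = True OR False = True
Step 2: (True) → Q: false only when antecedent=True and Q=False.
Result: True

True


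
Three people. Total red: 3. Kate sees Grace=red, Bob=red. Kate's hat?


Total red = 3, seen red = 2
Own red = 3 - 2 = 1
Kate's hat is red.

red


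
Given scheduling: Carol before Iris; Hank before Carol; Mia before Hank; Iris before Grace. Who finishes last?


Constraints: Carol before Iris; Hank before Carol; Mia before Hank; Iris before Grace
The last task can have nothing scheduled after it, so it must never appear on the left of a 'before'.
Tasks appearing before some other task: Carol, Hank, Mia, Iris.
The only task not in that list is Grace → it is last.

Grace


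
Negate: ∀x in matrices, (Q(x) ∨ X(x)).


Original: ∀x (Q(x) ∨ X(x))
Rule: ¬∀→∃, ¬∃→∀, negate predicate.
Negation: ∃x (¬Q(x) ∧ ¬X(x))

∃x (¬Q(x) ∧ ¬X(x))


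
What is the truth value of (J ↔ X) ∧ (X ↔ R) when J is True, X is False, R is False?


J = True, X = False, R = False
Step 1: J ↔ X is true when J and X have the same value. Result: False
Step 2: X ↔ R is true when X and R have the same value. Result: True
Step 3: False ∧ True = False

False


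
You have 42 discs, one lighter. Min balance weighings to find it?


Each weighing has 3 outcomes (left heavy / balance / right heavy), so k weighings distinguish at most 3^k cases; splitting into three near-equal groups achieves this.
Need 3^k ≥ 42: 3^3 = 27 < 42 ≤ 3^4 = 81
k = ⌈log₃(42)⌉ = 4

4


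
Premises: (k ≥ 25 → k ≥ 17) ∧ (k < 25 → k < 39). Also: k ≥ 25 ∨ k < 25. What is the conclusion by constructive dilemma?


Constructive dilemma: (P → Q) ∧ (R → S), P ∨ R ⊢ Q ∨ S
Premise 1: k ≥ 25 → k ≥ 17
Premise 2: k < 25 → k < 39
Premise 3: k ≥ 25 ∨ k < 25
Case 1: Assuming k ≥ 25, then by Premise 1, k ≥ 17.
Case 2: Assuming k < 25, then by Premise 2, k < 39.
Since one of k ≥ 25 or k < 25 must hold, we get k ≥ 17 or k < 39.

k ≥ 17 or k < 39.


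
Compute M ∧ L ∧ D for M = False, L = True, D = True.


M = False, L = True, D = True
Step 1: M ∧ L = False AND True = False
Step 2: (False) ∧ D = (False) AND True = False
AND is true only when ALL operands are true.

False


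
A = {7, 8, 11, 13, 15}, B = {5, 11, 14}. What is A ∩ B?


A = {7, 8, 11, 13, 15}
B = {5, 11, 14}
Operation: intersection
Elements in both: 11

{11}


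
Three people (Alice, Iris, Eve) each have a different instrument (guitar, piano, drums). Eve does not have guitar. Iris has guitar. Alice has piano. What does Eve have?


From clues:
  Alice → piano
  Iris → guitar
By elimination, Eve gets the remaining.

drums


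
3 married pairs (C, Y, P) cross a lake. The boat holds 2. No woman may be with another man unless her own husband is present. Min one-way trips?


Label couples C, Y, P (H = husband, W = wife).
Counting alone: 6 people, the boat carries 2 and someone must bring it back, so each round trip nets at most +1 on the far side until the last crossing → at least 9 trips. The jealousy constraint makes 9 impossible; the shortest valid schedule has 11:
1. WC+WY →  (far: WC,WY; near: HC,HY,HP,WP)
2. WC ←       (far: WY; near: HC,HY,HP,WC,WP)
3. WC+WP →  (far: WC,WY,WP; near: HC,HY,HP)
4. WC ←       (far: WY,WP; near: HC,HY,HP,WC)
5. HY+HP →  (far: HY,WY,HP,WP; near: HC,WC)
6. HY+WY ←  (far: HP,WP; near: HC,WC,HY,WY)
7. HC+HY →  (far: HC,HY,HP,WP; near: WC,WY)
8. WP ←       (far: HC,HY,HP; near: WC,WY,WP)
9. WC+WY →  (far: HC,WC,HY,WY,HP; near: WP)
10. HP ←      (far: HC,WC,HY,WY; near: HP,WP)
11. HP+WP → (far: all six; near: empty)
In every state each wife is either with her husband or with no other man.
Minimum trips = 11

11


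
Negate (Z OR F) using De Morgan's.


De Morgan's law: ¬(P ∨ Q) ≡ ¬P ∧ ¬Q
¬(Z ∨ F) = ¬Z ∧ ¬F

¬Z ∧ ¬F


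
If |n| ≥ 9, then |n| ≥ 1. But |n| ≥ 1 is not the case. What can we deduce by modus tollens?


Modus tollens: P → Q, ¬Q ⊢ ¬P
P: |n| ≥ 9
Q: |n| ≥ 1
We have P → Q and Q is false.
By modus tollens, P must be false.

It is not the case that |n| ≥ 9


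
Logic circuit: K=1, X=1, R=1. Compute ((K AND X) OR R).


K AND X = 1&1 = 1
1 OR 1 = 1

1


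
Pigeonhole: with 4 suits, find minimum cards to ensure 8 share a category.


Pigeonhole: to guarantee k in one of n categories, need (k-1)×n + 1.
k = 8, n = 4
Minimum = (8-1) × 4 + 1 = 7 × 4 + 1

29


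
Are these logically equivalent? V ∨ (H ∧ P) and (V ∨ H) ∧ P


Expression 1: V ∨ (H ∧ P)
Expression 2: (V ∨ H) ∧ P
Truth table (V H P | Expr1 Expr2):
  T T T |   T     T
  T T F |   T     F   ← differ
  T F T |   T     T
  T F F |   T     F   ← differ
  F T T |   T     T
  F T F |   F     F
  F F T |   F     F
  F F F |   F     F
Counterexample: V=T, H=T, P=F gives Expr1 = T but Expr2 = F, so the expressions are NOT logically equivalent.

No


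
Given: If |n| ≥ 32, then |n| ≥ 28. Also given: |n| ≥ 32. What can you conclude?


Modus ponens: P → Q, P ⊢ Q
P: |n| ≥ 32
Q: |n| ≥ 28
We have P → Q and P is true.
By modus ponens, Q must be true.

|n| ≥ 28


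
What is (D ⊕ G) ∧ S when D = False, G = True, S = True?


D = False, G = True, S = True
Step 1: D ⊕ G = False XOR True = True
Step 2: True ∧ S = True AND True = True
XOR true when exactly one of D,G is true; then AND with S.

True


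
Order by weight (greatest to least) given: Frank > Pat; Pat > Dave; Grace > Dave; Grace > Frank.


Constraints: Frank > Pat; Pat > Dave; Grace > Dave; Grace > Frank
Method: at each step, the next-highest is the one remaining person who never appears on the smaller side of a constraint between remaining people.
  Step 1: remaining {Frank, Grace, Pat, Dave}; on the smaller side: {Frank, Pat, Dave} → Grace is next (Grace > Dave; Grace > Frank).
  Step 2: remaining {Frank, Pat, Dave}; on the smaller side: {Pat, Dave} → Frank is next (Frank > Pat).
  Step 3: remaining {Pat, Dave}; on the smaller side: {Dave} → Pat is next (Pat > Dave).
  Step 4: only Dave remains → lowest.
Final ranking (highest to lowest):

Grace > Frank > Pat > Dave


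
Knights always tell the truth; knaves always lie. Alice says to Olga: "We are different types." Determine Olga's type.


Alice says: "We are different types."
Case 1: Alice is a Knight (truth-teller)
  Statement is true → they ARE different → Olga is a Knave
Case 2: Alice is a Knave (liar)
  Statement is false → they are NOT different → Olga is a Knave
In both cases, Olga is a Knave.

Knave


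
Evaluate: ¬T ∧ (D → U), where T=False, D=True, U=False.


T = False, D = True, U = False
Expression: ¬T ∧ (D → U)
Step 1: ¬T = NOT False = True
Step 2: D → U = True → False (false only if D=True, U=False) = False
Step 3: (True) ∧ (False) = True AND False = False

False


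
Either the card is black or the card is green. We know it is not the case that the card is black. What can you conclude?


Disjunctive syllogism: P ∨ Q, ¬P ⊢ Q
Disjunction: the card is black ∨ the card is green
We know it is not the case that the card is black.
By disjunctive syllogism, the other disjunct must be true.

The card is green


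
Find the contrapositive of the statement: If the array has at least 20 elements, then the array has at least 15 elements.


Original: If the array has at least 20 elements, then the array has at least 15 elements
Contrapositive: If ¬Q, then ¬P
Negate Q: not (the array has at least 15 elements)
Negate P: not (the array has at least 20 elements)

If not (the array has at least 15 elements), then not (the array has at least 20 elements).


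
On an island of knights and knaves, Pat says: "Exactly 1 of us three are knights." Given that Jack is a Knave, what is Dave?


Pat claims exactly 1 knights among Pat, Jack, Dave.
Given: Jack is a Knave.

Case 1: Pat is a Knight (tells truth)
  Then exactly 1 of the three are knights.
  Counting Pat, Jack: 1 knight(s) so far. Need 0 more → Dave = Knave.
Case 2: Pat is a Knave (lies)
  Then the count is NOT 1.
  If Dave = Knight, count = 1 = 1 → claim would be true, contradicts lie.
  If Dave = Knave, count = 0 ≠ 1 → lie confirmed ✓

Dave is a Knave.

Knave


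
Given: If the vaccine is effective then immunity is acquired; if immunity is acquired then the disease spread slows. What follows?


Hypothetical syllogism: P → Q, Q → R ⊢ P → R
Premise 1: the vaccine is effective → immunity is acquired
Premise 2: immunity is acquired → the disease spread slows
Chain the implications: the middle term (immunity is acquired) links the two.
Conclusion: If the vaccine is effective, then the disease spread slows.

If the vaccine is effective, then the disease spread slows.


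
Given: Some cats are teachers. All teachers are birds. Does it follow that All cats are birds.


Premise 1: Some cats are teachers.
Premise 2: All teachers are birds.
Conclusion: All cats are birds.
Fallacy: illicit minor. The minor term (cats) is distributed in the conclusion ('All cats ...') but undistributed in its premise ('Some cats are teachers' doesn't cover all cats).
Only 'Some cats are birds' follows, not 'All'.

Invalid


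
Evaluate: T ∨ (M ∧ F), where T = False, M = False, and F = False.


T = False, M = False, F = False
Step 1: M ∧ F = False AND False = False
Step 2: T ∨ False = False OR False = False
AND evaluated first (higher precedence); then OR applied.

False


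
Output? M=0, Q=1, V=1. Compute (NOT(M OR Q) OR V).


M OR Q = 1
NOT(1) = 0
0 OR 1 = 1

1


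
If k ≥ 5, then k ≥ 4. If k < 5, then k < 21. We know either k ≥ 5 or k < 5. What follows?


Constructive dilemma: (P → Q) ∧ (R → S), P ∨ R ⊢ Q ∨ S
Premise 1: k ≥ 5 → k ≥ 4
Premise 2: k < 5 → k < 21
Premise 3: k ≥ 5 ∨ k < 5
Case 1: Assuming k ≥ 5, then by Premise 1, k ≥ 4.
Case 2: Assuming k < 5, then by Premise 2, k < 21.
Since one of k ≥ 5 or k < 5 must hold, we get k ≥ 4 or k < 21.

k ≥ 4 or k < 21.


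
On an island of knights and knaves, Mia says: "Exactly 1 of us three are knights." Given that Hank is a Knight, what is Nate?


Mia claims exactly 1 knights among Mia, Hank, Nate.
Given: Hank is a Knight.

Case 1: Mia is a Knight (tells truth)
  Then exactly 1 of the three are knights.
  Counting Mia, Hank: 2 knight(s) so far. Need -1 more → impossible.
Case 2: Mia is a Knave (lies)
  Then the count is NOT 1.
  If Nate = Knave, count = 1 = 1 → claim would be true, contradicts lie.
  If Nate = Knight, count = 2 ≠ 1 → lie confirmed ✓

Nate is a Knight.

Knight


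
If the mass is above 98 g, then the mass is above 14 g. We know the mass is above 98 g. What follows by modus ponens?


Modus ponens: P → Q, P ⊢ Q
P: the mass is above 98 g
Q: the mass is above 14 g
We have P → Q and P is true.
By modus ponens, Q must be true.

The mass is above 14 g


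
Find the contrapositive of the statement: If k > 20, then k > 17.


Original: If k > 20, then k > 17
Contrapositive: If ¬Q, then ¬P
Negate Q: not (k > 17)
Negate P: not (k > 20)

If not (k > 17), then not (k > 20).


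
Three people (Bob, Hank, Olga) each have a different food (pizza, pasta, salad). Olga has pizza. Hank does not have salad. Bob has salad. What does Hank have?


From clues:
  Olga → pizza
  Bob → salad
By elimination, Hank gets the remaining.

pasta


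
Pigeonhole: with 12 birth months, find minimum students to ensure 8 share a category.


Pigeonhole: to guarantee k in one of n categories, need (k-1)×n + 1.
k = 8, n = 12
Minimum = (8-1) × 12 + 1 = 7 × 12 + 1

85


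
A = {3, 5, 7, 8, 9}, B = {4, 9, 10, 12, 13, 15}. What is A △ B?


A = {3, 5, 7, 8, 9}
B = {4, 9, 10, 12, 13, 15}
Operation: symmetric difference
In A only: [3, 5, 7, 8], in B only: [4, 10, 12, 13, 15]

{3, 4, 5, 7, 8, 10, 12, 13, 15}


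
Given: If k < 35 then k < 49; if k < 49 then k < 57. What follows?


Hypothetical syllogism: P → Q, Q → R ⊢ P → R
Premise 1: k < 35 → k < 49
Premise 2: k < 49 → k < 57
Chain the implications: the middle term (k < 49) links the two.
Conclusion: If k < 35, then k < 57.

If k < 35, then k < 57.


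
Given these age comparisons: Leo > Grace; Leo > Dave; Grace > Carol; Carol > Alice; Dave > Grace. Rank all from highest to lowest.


Constraints: Leo > Grace; Leo > Dave; Grace > Carol; Carol > Alice; Dave > Grace
Method: at each step, the next-highest is the one remaining person who never appears on the smaller side of a constraint between remaining people.
  Step 1: remaining {Alice, Leo, Carol, Dave, Grace}; on the smaller side: {Alice, Carol, Dave, Grace} → Leo is next (Leo > Grace; Leo > Dave).
  Step 2: remaining {Alice, Carol, Dave, Grace}; on the smaller side: {Alice, Carol, Grace} → Dave is next (Dave > Grace).
  Step 3: remaining {Alice, Carol, Grace}; on the smaller side: {Alice, Carol} → Grace is next (Grace > Carol).
  Step 4: remaining {Alice, Carol}; on the smaller side: {Alice} → Carol is next (Carol > Alice).
  Step 5: only Alice remains → lowest.
Final ranking (highest to lowest):

Leo > Dave > Grace > Carol > Alice


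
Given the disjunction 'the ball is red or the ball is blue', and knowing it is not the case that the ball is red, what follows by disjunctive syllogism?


Disjunctive syllogism: P ∨ Q, ¬P ⊢ Q
Disjunction: the ball is red ∨ the ball is blue
We know it is not the case that the ball is red.
By disjunctive syllogism, the other disjunct must be true.

The ball is blue


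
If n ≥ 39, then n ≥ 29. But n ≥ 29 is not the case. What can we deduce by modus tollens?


Modus tollens: P → Q, ¬Q ⊢ ¬P
P: n ≥ 39
Q: n ≥ 29
We have P → Q and Q is false.
By modus tollens, P must be false.

It is not the case that n ≥ 39
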